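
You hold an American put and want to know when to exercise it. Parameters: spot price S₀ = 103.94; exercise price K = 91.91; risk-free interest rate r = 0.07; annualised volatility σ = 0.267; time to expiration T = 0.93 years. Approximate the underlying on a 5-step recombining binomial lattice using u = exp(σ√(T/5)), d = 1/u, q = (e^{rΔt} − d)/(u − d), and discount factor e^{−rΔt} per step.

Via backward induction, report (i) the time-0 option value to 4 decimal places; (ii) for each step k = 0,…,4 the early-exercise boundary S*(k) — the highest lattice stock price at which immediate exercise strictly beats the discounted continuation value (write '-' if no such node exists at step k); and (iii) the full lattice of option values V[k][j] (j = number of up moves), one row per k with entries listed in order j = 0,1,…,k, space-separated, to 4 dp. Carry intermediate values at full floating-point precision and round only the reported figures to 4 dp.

Δt=0.18600  u=1.12204  d=0.89123  q=0.52802  discount=0.98706
step 5 (expiry): payoffs max(K−S,0) = 33.4666 18.3309 0.0000 0.0000 0.0000 0.0000
step 4: (k=4,j=0): S=65.5760, (K−S)⁺=26.3340, hold=25.1451 ⇒ V=26.3340 exercise | (k=4,j=1): S=82.5589, (K−S)⁺=9.3511, hold=8.5399 ⇒ V=9.3511 exercise | (k=4,j=2): S=103.9400, (K−S)⁺=0.0000, hold=0.0000 ⇒ V=0.0000 continue | (k=4,j=3): S=130.8584, (K−S)⁺=0.0000, hold=0.0000 ⇒ V=0.0000 continue | (k=4,j=4): S=164.7481, (K−S)⁺=0.0000, hold=0.0000 ⇒ V=0.0000 continue  boundary S*=82.5589
step 3: (k=3,j=0): S=73.5791, (K−S)⁺=18.3309, hold=17.1420 ⇒ V=18.3309 exercise | (k=3,j=1): S=92.6346, (K−S)⁺=0.0000, hold=4.3564 ⇒ V=4.3564 continue | (k=3,j=2): S=116.6251, (K−S)⁺=0.0000, hold=0.0000 ⇒ V=0.0000 continue | (k=3,j=3): S=146.8287, (K−S)⁺=0.0000, hold=0.0000 ⇒ V=0.0000 continue  boundary S*=73.5791
step 2: (k=2,j=0): S=82.5589, (K−S)⁺=9.3511, hold=10.8104 ⇒ V=10.8104 continue | (k=2,j=1): S=103.9400, (K−S)⁺=0.0000, hold=2.0295 ⇒ V=2.0295 continue | (k=2,j=2): S=130.8584, (K−S)⁺=0.0000, hold=0.0000 ⇒ V=0.0000 continue  boundary S*=-
step 1: (k=1,j=0): S=92.6346, (K−S)⁺=0.0000, hold=6.0940 ⇒ V=6.0940 continue | (k=1,j=1): S=116.6251, (K−S)⁺=0.0000, hold=0.9455 ⇒ V=0.9455 continue  boundary S*=-
step 0: (k=0,j=0): S=103.9400, (K−S)⁺=0.0000, hold=3.3318 ⇒ V=3.3318 continue  boundary S*=-

price = 3.3318
boundary = - - - 73.5791 82.5589
tree:
3.3318
6.0940 0.9455
10.8104 2.0295 0.0000
18.3309 4.3564 0.0000 0.0000
26.3340 9.3511 0.0000 0.0000 0.0000
33.4666 18.3309 0.0000 0.0000 0.0000 0.0000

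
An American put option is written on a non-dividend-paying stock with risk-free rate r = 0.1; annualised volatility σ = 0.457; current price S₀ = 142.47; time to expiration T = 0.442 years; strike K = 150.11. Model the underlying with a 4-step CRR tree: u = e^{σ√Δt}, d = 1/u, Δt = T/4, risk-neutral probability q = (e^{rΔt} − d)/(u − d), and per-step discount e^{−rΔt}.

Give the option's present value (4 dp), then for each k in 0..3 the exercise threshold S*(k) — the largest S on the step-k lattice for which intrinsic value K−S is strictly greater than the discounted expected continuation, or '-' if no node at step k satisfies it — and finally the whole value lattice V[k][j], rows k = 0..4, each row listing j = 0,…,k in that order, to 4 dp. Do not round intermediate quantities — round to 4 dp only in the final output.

params: Δt=0.11050 u=1.16406 d=0.85906 q=0.49853 e^(-rΔt)=0.98901
t_4 payoffs: 72.5171 44.9688 7.6400 0.0000 0.0000
t_3: node(3,0) S=90.3228 payoff=59.7872 vs cont=58.1376 → 59.7872 [stop]  node(3,1) S=122.3906 payoff=27.7194 vs cont=26.0698 → 27.7194 [stop]  node(3,2) S=165.8436 payoff=0.0000 vs cont=3.7892 → 3.7892 [wait]  node(3,3) S=224.7240 payoff=0.0000 vs cont=0.0000 → 0.0000 [wait]  ⇒ S*(3)=122.3906
t_2: node(2,0) S=105.1412 payoff=44.9688 vs cont=43.3193 → 44.9688 [stop]  node(2,1) S=142.4700 payoff=7.6400 vs cont=15.6161 → 15.6161 [wait]  node(2,2) S=193.0519 payoff=0.0000 vs cont=1.8793 → 1.8793 [wait]  ⇒ S*(2)=105.1412
t_1: node(1,0) S=122.3906 payoff=27.7194 vs cont=30.0024 → 30.0024 [wait]  node(1,1) S=165.8436 payoff=0.0000 vs cont=8.6716 → 8.6716 [wait]  ⇒ S*(1)=-
t_0: node(0,0) S=142.4700 payoff=7.6400 vs cont=19.1556 → 19.1556 [wait]  ⇒ S*(0)=-

price = 19.1556
boundary = - - 105.1412 122.3906
tree:
19.1556
30.0024 8.6716
44.9688 15.6161 1.8793
59.7872 27.7194 3.7892 0.0000
72.5171 44.9688 7.6400 0.0000 0.0000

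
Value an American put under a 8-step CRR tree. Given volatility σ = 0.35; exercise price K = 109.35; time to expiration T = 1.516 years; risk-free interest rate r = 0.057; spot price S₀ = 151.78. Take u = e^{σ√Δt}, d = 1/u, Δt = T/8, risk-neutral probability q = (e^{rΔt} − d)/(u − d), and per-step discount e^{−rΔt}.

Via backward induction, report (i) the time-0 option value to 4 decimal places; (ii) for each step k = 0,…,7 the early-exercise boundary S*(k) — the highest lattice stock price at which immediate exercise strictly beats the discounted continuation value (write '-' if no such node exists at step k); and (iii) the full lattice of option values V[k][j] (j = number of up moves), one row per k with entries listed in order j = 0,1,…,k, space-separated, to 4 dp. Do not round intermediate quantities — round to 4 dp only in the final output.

price = 4.6446
boundary = - - - - - 70.8545 82.5158 70.8545
tree:
4.6446
7.5501 1.8112
11.9778 3.2425 0.4050
18.4356 5.7161 0.8147 0.0000
27.3079 9.8761 1.6388 0.0000 0.0000
38.4955 16.6033 3.2966 0.0000 0.0000 0.0000
48.5087 26.8342 6.6314 0.0000 0.0000 0.0000 0.0000
57.1069 38.4955 13.3397 0.0000 0.0000 0.0000 0.0000 0.0000
64.4900 48.5087 26.8342 0.0000 0.0000 0.0000 0.0000 0.0000 0.0000

params: Δt=0.18950 u=1.16458 d=0.85868 q=0.49749 e^(-rΔt)=0.98926
t_8 payoffs: 64.4900 48.5087 26.8342 0.0000 0.0000 0.0000 0.0000 0.0000 0.0000
t_7: node(7,0) S=52.2431 payoff=57.1069 vs cont=55.9321 → 57.1069 [stop]  node(7,1) S=70.8545 payoff=38.4955 vs cont=37.3207 → 38.4955 [stop]  node(7,2) S=96.0963 payoff=13.2537 vs cont=13.3397 → 13.3397 [wait]  node(7,3) S=130.3302 payoff=0.0000 vs cont=0.0000 → 0.0000 [wait]  node(7,4) S=176.7600 payoff=0.0000 vs cont=0.0000 → 0.0000 [wait]  node(7,5) S=239.7301 payoff=0.0000 vs cont=0.0000 → 0.0000 [wait]  node(7,6) S=325.1332 payoff=0.0000 vs cont=0.0000 → 0.0000 [wait]  node(7,7) S=440.9609 payoff=0.0000 vs cont=0.0000 → 0.0000 [wait]  ⇒ S*(7)=70.8545
t_6: node(6,0) S=60.8413 payoff=48.5087 vs cont=47.3339 → 48.5087 [stop]  node(6,1) S=82.5158 payoff=26.8342 vs cont=25.7017 → 26.8342 [stop]  node(6,2) S=111.9118 payoff=0.0000 vs cont=6.6314 → 6.6314 [wait]  node(6,3) S=151.7800 payoff=0.0000 vs cont=0.0000 → 0.0000 [wait]  node(6,4) S=205.8511 payoff=0.0000 vs cont=0.0000 → 0.0000 [wait]  node(6,5) S=279.1850 payoff=0.0000 vs cont=0.0000 → 0.0000 [wait]  node(6,6) S=378.6437 payoff=0.0000 vs cont=0.0000 → 0.0000 [wait]  ⇒ S*(6)=82.5158
t_5: node(5,0) S=70.8545 payoff=38.4955 vs cont=37.3207 → 38.4955 [stop]  node(5,1) S=96.0963 payoff=13.2537 vs cont=16.6033 → 16.6033 [wait]  node(5,2) S=130.3302 payoff=0.0000 vs cont=3.2966 → 3.2966 [wait]  node(5,3) S=176.7600 payoff=0.0000 vs cont=0.0000 → 0.0000 [wait]  node(5,4) S=239.7301 payoff=0.0000 vs cont=0.0000 → 0.0000 [wait]  node(5,5) S=325.1332 payoff=0.0000 vs cont=0.0000 → 0.0000 [wait]  ⇒ S*(5)=70.8545
t_4: node(4,0) S=82.5158 payoff=26.8342 vs cont=27.3079 → 27.3079 [wait]  node(4,1) S=111.9118 payoff=0.0000 vs cont=9.8761 → 9.8761 [wait]  node(4,2) S=151.7800 payoff=0.0000 vs cont=1.6388 → 1.6388 [wait]  node(4,3) S=205.8511 payoff=0.0000 vs cont=0.0000 → 0.0000 [wait]  node(4,4) S=279.1850 payoff=0.0000 vs cont=0.0000 → 0.0000 [wait]  ⇒ S*(4)=-
t_3: node(3,0) S=96.0963 payoff=13.2537 vs cont=18.4356 → 18.4356 [wait]  node(3,1) S=130.3302 payoff=0.0000 vs cont=5.7161 → 5.7161 [wait]  node(3,2) S=176.7600 payoff=0.0000 vs cont=0.8147 → 0.8147 [wait]  node(3,3) S=239.7301 payoff=0.0000 vs cont=0.0000 → 0.0000 [wait]  ⇒ S*(3)=-
t_2: node(2,0) S=111.9118 payoff=0.0000 vs cont=11.9778 → 11.9778 [wait]  node(2,1) S=151.7800 payoff=0.0000 vs cont=3.2425 → 3.2425 [wait]  node(2,2) S=205.8511 payoff=0.0000 vs cont=0.4050 → 0.4050 [wait]  ⇒ S*(2)=-
t_1: node(1,0) S=130.3302 payoff=0.0000 vs cont=7.5501 → 7.5501 [wait]  node(1,1) S=176.7600 payoff=0.0000 vs cont=1.8112 → 1.8112 [wait]  ⇒ S*(1)=-
t_0: node(0,0) S=151.7800 payoff=0.0000 vs cont=4.6446 → 4.6446 [wait]  ⇒ S*(0)=-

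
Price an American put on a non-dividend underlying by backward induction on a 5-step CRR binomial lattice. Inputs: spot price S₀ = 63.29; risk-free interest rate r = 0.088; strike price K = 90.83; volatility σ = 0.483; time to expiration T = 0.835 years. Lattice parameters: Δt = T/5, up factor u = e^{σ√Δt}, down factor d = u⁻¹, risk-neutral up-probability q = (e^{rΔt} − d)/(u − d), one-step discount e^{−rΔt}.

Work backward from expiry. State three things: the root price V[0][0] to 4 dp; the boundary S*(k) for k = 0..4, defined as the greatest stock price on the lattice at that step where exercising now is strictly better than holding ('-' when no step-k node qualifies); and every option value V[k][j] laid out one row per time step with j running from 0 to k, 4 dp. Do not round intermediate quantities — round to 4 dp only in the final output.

price = 28.7782
boundary = - 51.9534 42.6474 51.9534 63.2900
tree:
28.7782
38.8766 19.0591
48.1826 27.8955 10.3691
55.8217 38.8766 17.2238 3.4939
62.0925 48.1826 27.5400 6.9260 0.0000
67.2400 55.8217 38.8766 13.7296 0.0000 0.0000

params: Δt=0.16700 u=1.21821 d=0.82088 q=0.48807 e^(-rΔt)=0.98541
t_5 payoffs: 67.2400 55.8217 38.8766 13.7296 0.0000 0.0000
t_4: node(4,0) S=28.7375 payoff=62.0925 vs cont=60.7674 → 62.0925 [stop]  node(4,1) S=42.6474 payoff=48.1826 vs cont=46.8576 → 48.1826 [stop]  node(4,2) S=63.2900 payoff=27.5400 vs cont=26.2149 → 27.5400 [stop]  node(4,3) S=93.9243 payoff=0.0000 vs cont=6.9260 → 6.9260 [wait]  node(4,4) S=139.3866 payoff=0.0000 vs cont=0.0000 → 0.0000 [wait]  ⇒ S*(4)=63.2900
t_3: node(3,0) S=35.0083 payoff=55.8217 vs cont=54.4967 → 55.8217 [stop]  node(3,1) S=51.9534 payoff=38.8766 vs cont=37.5516 → 38.8766 [stop]  node(3,2) S=77.1004 payoff=13.7296 vs cont=17.2238 → 17.2238 [wait]  node(3,3) S=114.4194 payoff=0.0000 vs cont=3.4939 → 3.4939 [wait]  ⇒ S*(3)=51.9534
t_2: node(2,0) S=42.6474 payoff=48.1826 vs cont=46.8576 → 48.1826 [stop]  node(2,1) S=63.2900 payoff=27.5400 vs cont=27.8955 → 27.8955 [wait]  node(2,2) S=93.9243 payoff=0.0000 vs cont=10.3691 → 10.3691 [wait]  ⇒ S*(2)=42.6474
t_1: node(1,0) S=51.9534 payoff=38.8766 vs cont=37.7225 → 38.8766 [stop]  node(1,1) S=77.1004 payoff=13.7296 vs cont=19.0591 → 19.0591 [wait]  ⇒ S*(1)=51.9534
t_0: node(0,0) S=63.2900 payoff=27.5400 vs cont=28.7782 → 28.7782 [wait]  ⇒ S*(0)=-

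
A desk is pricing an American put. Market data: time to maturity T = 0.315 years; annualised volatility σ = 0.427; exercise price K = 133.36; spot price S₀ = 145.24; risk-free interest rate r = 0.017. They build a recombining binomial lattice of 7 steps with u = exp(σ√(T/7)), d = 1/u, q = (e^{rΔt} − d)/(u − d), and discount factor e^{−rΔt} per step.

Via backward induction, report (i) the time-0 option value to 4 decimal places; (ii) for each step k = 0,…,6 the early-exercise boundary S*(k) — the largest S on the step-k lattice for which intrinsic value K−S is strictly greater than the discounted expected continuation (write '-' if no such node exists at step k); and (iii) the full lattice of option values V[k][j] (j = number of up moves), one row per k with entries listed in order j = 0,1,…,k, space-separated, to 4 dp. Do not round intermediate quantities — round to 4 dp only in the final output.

price = 7.6106
boundary = - - - - 101.0955 110.6804 121.1739
tree:
7.6106
11.4977 3.4384
16.8703 5.7327 0.9742
23.8691 9.3631 1.8339 0.0502
32.2645 14.8698 3.4502 0.0970 0.0000
41.0192 22.6796 6.4865 0.1872 0.0000 0.0000
49.0159 32.2645 12.1861 0.3614 0.0000 0.0000 0.0000
56.3200 41.0192 22.6796 0.6977 0.0000 0.0000 0.0000 0.0000

Δt=0.04500  u=1.09481  d=0.91340  q=0.48159  discount=0.99924
step 7 (expiry): payoffs max(K−S,0) = 56.3200 41.0192 22.6796 0.6977 0.0000 0.0000 0.0000 0.0000
step 6: (k=6,j=0): S=84.3441, (K−S)⁺=49.0159, hold=48.9139 ⇒ V=49.0159 exercise | (k=6,j=1): S=101.0955, (K−S)⁺=32.2645, hold=32.1625 ⇒ V=32.2645 exercise | (k=6,j=2): S=121.1739, (K−S)⁺=12.1861, hold=12.0841 ⇒ V=12.1861 exercise | (k=6,j=3): S=145.2400, (K−S)⁺=0.0000, hold=0.3614 ⇒ V=0.3614 continue | (k=6,j=4): S=174.0858, (K−S)⁺=0.0000, hold=0.0000 ⇒ V=0.0000 continue | (k=6,j=5): S=208.6606, (K−S)⁺=0.0000, hold=0.0000 ⇒ V=0.0000 continue | (k=6,j=6): S=250.1022, (K−S)⁺=0.0000, hold=0.0000 ⇒ V=0.0000 continue  boundary S*=121.1739
step 5: (k=5,j=0): S=92.3408, (K−S)⁺=41.0192, hold=40.9173 ⇒ V=41.0192 exercise | (k=5,j=1): S=110.6804, (K−S)⁺=22.6796, hold=22.5777 ⇒ V=22.6796 exercise | (k=5,j=2): S=132.6623, (K−S)⁺=0.6977, hold=6.4865 ⇒ V=6.4865 continue | (k=5,j=3): S=159.0101, (K−S)⁺=0.0000, hold=0.1872 ⇒ V=0.1872 continue | (k=5,j=4): S=190.5908, (K−S)⁺=0.0000, hold=0.0000 ⇒ V=0.0000 continue | (k=5,j=5): S=228.4436, (K−S)⁺=0.0000, hold=0.0000 ⇒ V=0.0000 continue  boundary S*=110.6804
step 4: (k=4,j=0): S=101.0955, (K−S)⁺=32.2645, hold=32.1625 ⇒ V=32.2645 exercise | (k=4,j=1): S=121.1739, (K−S)⁺=12.1861, hold=14.8698 ⇒ V=14.8698 continue | (k=4,j=2): S=145.2400, (K−S)⁺=0.0000, hold=3.4502 ⇒ V=3.4502 continue | (k=4,j=3): S=174.0858, (K−S)⁺=0.0000, hold=0.0970 ⇒ V=0.0970 continue | (k=4,j=4): S=208.6606, (K−S)⁺=0.0000, hold=0.0000 ⇒ V=0.0000 continue  boundary S*=101.0955
step 3: (k=3,j=0): S=110.6804, (K−S)⁺=22.6796, hold=23.8691 ⇒ V=23.8691 continue | (k=3,j=1): S=132.6623, (K−S)⁺=0.6977, hold=9.3631 ⇒ V=9.3631 continue | (k=3,j=2): S=159.0101, (K−S)⁺=0.0000, hold=1.8339 ⇒ V=1.8339 continue | (k=3,j=3): S=190.5908, (K−S)⁺=0.0000, hold=0.0502 ⇒ V=0.0502 continue  boundary S*=-
step 2: (k=2,j=0): S=121.1739, (K−S)⁺=12.1861, hold=16.8703 ⇒ V=16.8703 continue | (k=2,j=1): S=145.2400, (K−S)⁺=0.0000, hold=5.7327 ⇒ V=5.7327 continue | (k=2,j=2): S=174.0858, (K−S)⁺=0.0000, hold=0.9742 ⇒ V=0.9742 continue  boundary S*=-
step 1: (k=1,j=0): S=132.6623, (K−S)⁺=0.6977, hold=11.4977 ⇒ V=11.4977 continue | (k=1,j=1): S=159.0101, (K−S)⁺=0.0000, hold=3.4384 ⇒ V=3.4384 continue  boundary S*=-
step 0: (k=0,j=0): S=145.2400, (K−S)⁺=0.0000, hold=7.6106 ⇒ V=7.6106 continue  boundary S*=-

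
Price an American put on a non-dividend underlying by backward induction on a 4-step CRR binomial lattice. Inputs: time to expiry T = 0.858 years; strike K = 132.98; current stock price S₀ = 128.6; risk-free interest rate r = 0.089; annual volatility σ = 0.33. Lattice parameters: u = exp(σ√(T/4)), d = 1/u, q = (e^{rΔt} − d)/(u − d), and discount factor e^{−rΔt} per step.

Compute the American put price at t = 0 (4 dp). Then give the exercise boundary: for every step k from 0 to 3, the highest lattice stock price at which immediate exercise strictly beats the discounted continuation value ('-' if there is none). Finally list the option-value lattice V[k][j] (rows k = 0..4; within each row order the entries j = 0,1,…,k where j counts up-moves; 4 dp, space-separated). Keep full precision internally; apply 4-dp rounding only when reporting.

params: Δt=0.21450 u=1.16513 d=0.85827 q=0.52467 e^(-rΔt)=0.98109
t_4 payoffs: 63.1991 38.2497 4.3800 0.0000 0.0000
t_3: node(3,0) S=81.3041 payoff=51.6759 vs cont=49.1613 → 51.6759 [stop]  node(3,1) S=110.3735 payoff=22.6065 vs cont=20.0919 → 22.6065 [stop]  node(3,2) S=149.8363 payoff=0.0000 vs cont=2.0426 → 2.0426 [wait]  node(3,3) S=203.4086 payoff=0.0000 vs cont=0.0000 → 0.0000 [wait]  ⇒ S*(3)=110.3735
t_2: node(2,0) S=94.7303 payoff=38.2497 vs cont=35.7352 → 38.2497 [stop]  node(2,1) S=128.6000 payoff=4.3800 vs cont=11.5937 → 11.5937 [wait]  node(2,2) S=174.5795 payoff=0.0000 vs cont=0.9525 → 0.9525 [wait]  ⇒ S*(2)=94.7303
t_1: node(1,0) S=110.3735 payoff=22.6065 vs cont=23.8052 → 23.8052 [wait]  node(1,1) S=149.8363 payoff=0.0000 vs cont=5.8969 → 5.8969 [wait]  ⇒ S*(1)=-
t_0: node(0,0) S=128.6000 payoff=4.3800 vs cont=14.1367 → 14.1367 [wait]  ⇒ S*(0)=-

price = 14.1367
boundary = - - 94.7303 110.3735
tree:
14.1367
23.8052 5.8969
38.2497 11.5937 0.9525
51.6759 22.6065 2.0426 0.0000
63.1991 38.2497 4.3800 0.0000 0.0000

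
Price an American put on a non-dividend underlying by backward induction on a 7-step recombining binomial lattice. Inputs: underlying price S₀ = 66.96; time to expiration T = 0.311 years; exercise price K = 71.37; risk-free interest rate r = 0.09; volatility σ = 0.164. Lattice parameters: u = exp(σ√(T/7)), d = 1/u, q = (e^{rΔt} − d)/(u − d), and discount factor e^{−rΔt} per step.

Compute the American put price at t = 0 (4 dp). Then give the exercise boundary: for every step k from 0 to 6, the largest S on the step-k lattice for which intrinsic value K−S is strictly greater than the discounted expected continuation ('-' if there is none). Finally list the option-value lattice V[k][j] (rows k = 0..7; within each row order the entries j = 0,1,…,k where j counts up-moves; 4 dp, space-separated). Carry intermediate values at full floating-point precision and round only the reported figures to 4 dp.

Δt=0.04443  u=1.03517  d=0.96602  q=0.54930  discount=0.99601
step 7 (expiry): payoffs max(K−S,0) = 18.8014 15.0384 11.0061 6.6851 2.0549 0.0000 0.0000 0.0000
step 6: (k=6,j=0): S=54.4176, (K−S)⁺=16.9524, hold=16.6676 ⇒ V=16.9524 exercise | (k=6,j=1): S=58.3129, (K−S)⁺=13.0571, hold=12.7723 ⇒ V=13.0571 exercise | (k=6,j=2): S=62.4870, (K−S)⁺=8.8830, hold=8.5981 ⇒ V=8.8830 exercise | (k=6,j=3): S=66.9600, (K−S)⁺=4.4100, hold=4.1252 ⇒ V=4.4100 exercise | (k=6,j=4): S=71.7531, (K−S)⁺=0.0000, hold=0.9224 ⇒ V=0.9224 continue | (k=6,j=5): S=76.8894, (K−S)⁺=0.0000, hold=0.0000 ⇒ V=0.0000 continue | (k=6,j=6): S=82.3933, (K−S)⁺=0.0000, hold=0.0000 ⇒ V=0.0000 continue  boundary S*=66.9600
step 5: (k=5,j=0): S=56.3316, (K−S)⁺=15.0384, hold=14.7536 ⇒ V=15.0384 exercise | (k=5,j=1): S=60.3639, (K−S)⁺=11.0061, hold=10.7213 ⇒ V=11.0061 exercise | (k=5,j=2): S=64.6849, (K−S)⁺=6.6851, hold=6.4003 ⇒ V=6.6851 exercise | (k=5,j=3): S=69.3151, (K−S)⁺=2.0549, hold=2.4843 ⇒ V=2.4843 continue | (k=5,j=4): S=74.2769, (K−S)⁺=0.0000, hold=0.4141 ⇒ V=0.4141 continue | (k=5,j=5): S=79.5938, (K−S)⁺=0.0000, hold=0.0000 ⇒ V=0.0000 continue  boundary S*=64.6849
step 4: (k=4,j=0): S=58.3129, (K−S)⁺=13.0571, hold=12.7723 ⇒ V=13.0571 exercise | (k=4,j=1): S=62.4870, (K−S)⁺=8.8830, hold=8.5981 ⇒ V=8.8830 exercise | (k=4,j=2): S=66.9600, (K−S)⁺=4.4100, hold=4.3602 ⇒ V=4.4100 exercise | (k=4,j=3): S=71.7531, (K−S)⁺=0.0000, hold=1.3418 ⇒ V=1.3418 continue | (k=4,j=4): S=76.8894, (K−S)⁺=0.0000, hold=0.1859 ⇒ V=0.1859 continue  boundary S*=66.9600
step 3: (k=3,j=0): S=60.3639, (K−S)⁺=11.0061, hold=10.7213 ⇒ V=11.0061 exercise | (k=3,j=1): S=64.6849, (K−S)⁺=6.6851, hold=6.4003 ⇒ V=6.6851 exercise | (k=3,j=2): S=69.3151, (K−S)⁺=2.0549, hold=2.7137 ⇒ V=2.7137 continue | (k=3,j=3): S=74.2769, (K−S)⁺=0.0000, hold=0.7040 ⇒ V=0.7040 continue  boundary S*=64.6849
step 2: (k=2,j=0): S=62.4870, (K−S)⁺=8.8830, hold=8.5981 ⇒ V=8.8830 exercise | (k=2,j=1): S=66.9600, (K−S)⁺=4.4100, hold=4.4857 ⇒ V=4.4857 continue | (k=2,j=2): S=71.7531, (K−S)⁺=0.0000, hold=1.6034 ⇒ V=1.6034 continue  boundary S*=62.4870
step 1: (k=1,j=0): S=64.6849, (K−S)⁺=6.6851, hold=6.4417 ⇒ V=6.6851 exercise | (k=1,j=1): S=69.3151, (K−S)⁺=2.0549, hold=2.8909 ⇒ V=2.8909 continue  boundary S*=64.6849
step 0: (k=0,j=0): S=66.9600, (K−S)⁺=4.4100, hold=4.5826 ⇒ V=4.5826 continue  boundary S*=-

price = 4.5826
boundary = - 64.6849 62.4870 64.6849 66.9600 64.6849 66.9600
tree:
4.5826
6.6851 2.8909
8.8830 4.4857 1.6034
11.0061 6.6851 2.7137 0.7040
13.0571 8.8830 4.4100 1.3418 0.1859
15.0384 11.0061 6.6851 2.4843 0.4141 0.0000
16.9524 13.0571 8.8830 4.4100 0.9224 0.0000 0.0000
18.8014 15.0384 11.0061 6.6851 2.0549 0.0000 0.0000 0.0000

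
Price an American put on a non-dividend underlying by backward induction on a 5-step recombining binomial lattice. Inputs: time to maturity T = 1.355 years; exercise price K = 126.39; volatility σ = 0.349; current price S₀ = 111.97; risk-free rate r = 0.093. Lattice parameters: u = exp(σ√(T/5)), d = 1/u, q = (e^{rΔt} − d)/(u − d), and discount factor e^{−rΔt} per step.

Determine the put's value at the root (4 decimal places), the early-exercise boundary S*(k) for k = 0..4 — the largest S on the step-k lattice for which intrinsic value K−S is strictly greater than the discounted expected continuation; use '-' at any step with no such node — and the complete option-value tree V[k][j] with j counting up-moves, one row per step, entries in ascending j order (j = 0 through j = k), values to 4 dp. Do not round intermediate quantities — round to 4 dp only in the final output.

Δt=0.27100, u=1.19923, d=0.83387, q=0.52456, disc=e^(-rΔt)=0.97511
k=5 terminal: V=max(K-S,0) → 81.2475 61.4680 33.0219 0.0000 0.0000 0.0000
k=4: j=0 S=54.1364 intr=72.2536 cont=69.1080 V=72.2536[EX]; j=1 S=77.8566 intr=48.5334 cont=45.3878 V=48.5334[EX]; j=2 S=111.9700 intr=14.4200 cont=15.3092 V=15.3092[hold]; j=3 S=161.0304 intr=0.0000 cont=0.0000 V=0.0000[hold]; j=4 S=231.5871 intr=0.0000 cont=0.0000 V=0.0000[hold]  S*(4)=77.8566
k=3: j=0 S=64.9220 intr=61.4680 cont=58.3224 V=61.4680[EX]; j=1 S=93.3681 intr=33.0219 cont=30.3311 V=33.0219[EX]; j=2 S=134.2780 intr=0.0000 cont=7.0974 V=7.0974[hold]; j=3 S=193.1128 intr=0.0000 cont=0.0000 V=0.0000[hold]  S*(3)=93.3681
k=2: j=0 S=77.8566 intr=48.5334 cont=45.3878 V=48.5334[EX]; j=1 S=111.9700 intr=14.4200 cont=18.9395 V=18.9395[hold]; j=2 S=161.0304 intr=0.0000 cont=3.2904 V=3.2904[hold]  S*(2)=77.8566
k=1: j=0 S=93.3681 intr=33.0219 cont=32.1881 V=33.0219[EX]; j=1 S=134.2780 intr=0.0000 cont=10.4635 V=10.4635[hold]  S*(1)=93.3681
k=0: j=0 S=111.9700 intr=14.4200 cont=20.6613 V=20.6613[hold]  S*(0)=-

price = 20.6613
boundary = - 93.3681 77.8566 93.3681 77.8566
tree:
20.6613
33.0219 10.4635
48.5334 18.9395 3.2904
61.4680 33.0219 7.0974 0.0000
72.2536 48.5334 15.3092 0.0000 0.0000
81.2475 61.4680 33.0219 0.0000 0.0000 0.0000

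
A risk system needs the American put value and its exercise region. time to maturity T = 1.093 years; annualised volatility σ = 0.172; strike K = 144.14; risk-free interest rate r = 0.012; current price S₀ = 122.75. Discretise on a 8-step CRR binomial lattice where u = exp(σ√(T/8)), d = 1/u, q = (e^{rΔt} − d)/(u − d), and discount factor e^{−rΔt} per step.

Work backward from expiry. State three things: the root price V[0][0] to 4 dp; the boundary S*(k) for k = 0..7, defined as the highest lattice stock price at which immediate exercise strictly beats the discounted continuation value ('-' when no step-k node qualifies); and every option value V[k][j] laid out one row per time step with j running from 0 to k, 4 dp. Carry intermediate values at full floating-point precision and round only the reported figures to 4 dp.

price = 22.9129
boundary = - - 108.0936 115.1889 108.0936 115.1889 122.7500 130.8074
tree:
22.9129
29.1860 16.6399
36.0464 22.3394 10.9267
42.7047 28.9511 15.7218 6.1098
48.9528 36.0464 21.8077 9.6146 2.5831
54.8161 42.7047 28.9511 14.6503 4.5499 0.6010
60.3182 48.9528 36.0464 21.3900 7.8779 1.1969 0.0000
65.4814 54.8161 42.7047 28.9511 13.3326 2.3835 0.0000 0.0000
70.3265 60.3182 48.9528 36.0464 21.3900 4.7464 0.0000 0.0000 0.0000

Δt=0.13662  u=1.06564  d=0.93840  q=0.49701  discount=0.99836
step 8 (expiry): payoffs max(K−S,0) = 70.3265 60.3182 48.9528 36.0464 21.3900 4.7464 0.0000 0.0000 0.0000
step 7: (k=7,j=0): S=78.6586, (K−S)⁺=65.4814, hold=65.2452 ⇒ V=65.4814 exercise | (k=7,j=1): S=89.3239, (K−S)⁺=54.8161, hold=54.5799 ⇒ V=54.8161 exercise | (k=7,j=2): S=101.4353, (K−S)⁺=42.7047, hold=42.4685 ⇒ V=42.7047 exercise | (k=7,j=3): S=115.1889, (K−S)⁺=28.9511, hold=28.7149 ⇒ V=28.9511 exercise | (k=7,j=4): S=130.8074, (K−S)⁺=13.3326, hold=13.0965 ⇒ V=13.3326 exercise | (k=7,j=5): S=148.5435, (K−S)⁺=0.0000, hold=2.3835 ⇒ V=2.3835 continue | (k=7,j=6): S=168.6845, (K−S)⁺=0.0000, hold=0.0000 ⇒ V=0.0000 continue | (k=7,j=7): S=191.5564, (K−S)⁺=0.0000, hold=0.0000 ⇒ V=0.0000 continue  boundary S*=130.8074
step 6: (k=6,j=0): S=83.8218, (K−S)⁺=60.3182, hold=60.0820 ⇒ V=60.3182 exercise | (k=6,j=1): S=95.1872, (K−S)⁺=48.9528, hold=48.7167 ⇒ V=48.9528 exercise | (k=6,j=2): S=108.0936, (K−S)⁺=36.0464, hold=35.8103 ⇒ V=36.0464 exercise | (k=6,j=3): S=122.7500, (K−S)⁺=21.3900, hold=21.1539 ⇒ V=21.3900 exercise | (k=6,j=4): S=139.3936, (K−S)⁺=4.7464, hold=7.8779 ⇒ V=7.8779 continue | (k=6,j=5): S=158.2940, (K−S)⁺=0.0000, hold=1.1969 ⇒ V=1.1969 continue | (k=6,j=6): S=179.7570, (K−S)⁺=0.0000, hold=0.0000 ⇒ V=0.0000 continue  boundary S*=122.7500
step 5: (k=5,j=0): S=89.3239, (K−S)⁺=54.8161, hold=54.5799 ⇒ V=54.8161 exercise | (k=5,j=1): S=101.4353, (K−S)⁺=42.7047, hold=42.4685 ⇒ V=42.7047 exercise | (k=5,j=2): S=115.1889, (K−S)⁺=28.9511, hold=28.7149 ⇒ V=28.9511 exercise | (k=5,j=3): S=130.8074, (K−S)⁺=13.3326, hold=14.6503 ⇒ V=14.6503 continue | (k=5,j=4): S=148.5435, (K−S)⁺=0.0000, hold=4.5499 ⇒ V=4.5499 continue | (k=5,j=5): S=168.6845, (K−S)⁺=0.0000, hold=0.6010 ⇒ V=0.6010 continue  boundary S*=115.1889
step 4: (k=4,j=0): S=95.1872, (K−S)⁺=48.9528, hold=48.7167 ⇒ V=48.9528 exercise | (k=4,j=1): S=108.0936, (K−S)⁺=36.0464, hold=35.8103 ⇒ V=36.0464 exercise | (k=4,j=2): S=122.7500, (K−S)⁺=21.3900, hold=21.8077 ⇒ V=21.8077 continue | (k=4,j=3): S=139.3936, (K−S)⁺=4.7464, hold=9.6146 ⇒ V=9.6146 continue | (k=4,j=4): S=158.2940, (K−S)⁺=0.0000, hold=2.5831 ⇒ V=2.5831 continue  boundary S*=108.0936
step 3: (k=3,j=0): S=101.4353, (K−S)⁺=42.7047, hold=42.4685 ⇒ V=42.7047 exercise | (k=3,j=1): S=115.1889, (K−S)⁺=28.9511, hold=28.9222 ⇒ V=28.9511 exercise | (k=3,j=2): S=130.8074, (K−S)⁺=13.3326, hold=15.7218 ⇒ V=15.7218 continue | (k=3,j=3): S=148.5435, (K−S)⁺=0.0000, hold=6.1098 ⇒ V=6.1098 continue  boundary S*=115.1889
step 2: (k=2,j=0): S=108.0936, (K−S)⁺=36.0464, hold=35.8103 ⇒ V=36.0464 exercise | (k=2,j=1): S=122.7500, (K−S)⁺=21.3900, hold=22.3394 ⇒ V=22.3394 continue | (k=2,j=2): S=139.3936, (K−S)⁺=4.7464, hold=10.9267 ⇒ V=10.9267 continue  boundary S*=108.0936
step 1: (k=1,j=0): S=115.1889, (K−S)⁺=28.9511, hold=29.1860 ⇒ V=29.1860 continue | (k=1,j=1): S=130.8074, (K−S)⁺=13.3326, hold=16.6399 ⇒ V=16.6399 continue  boundary S*=-
step 0: (k=0,j=0): S=122.7500, (K−S)⁺=21.3900, hold=22.9129 ⇒ V=22.9129 continue  boundary S*=-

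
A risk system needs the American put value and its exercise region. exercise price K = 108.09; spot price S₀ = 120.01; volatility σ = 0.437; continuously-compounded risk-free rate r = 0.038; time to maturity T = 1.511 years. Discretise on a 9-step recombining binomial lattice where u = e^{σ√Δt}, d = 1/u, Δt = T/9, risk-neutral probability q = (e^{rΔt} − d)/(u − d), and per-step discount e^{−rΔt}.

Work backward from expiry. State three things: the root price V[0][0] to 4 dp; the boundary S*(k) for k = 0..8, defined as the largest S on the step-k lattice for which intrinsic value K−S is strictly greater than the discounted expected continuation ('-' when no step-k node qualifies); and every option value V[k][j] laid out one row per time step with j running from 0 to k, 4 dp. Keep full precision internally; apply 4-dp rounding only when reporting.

price = 16.3805
boundary = - - - - 58.6358 49.0229 58.6358 70.1336 83.8861
tree:
16.3805
22.5627 9.7176
30.2524 14.3049 4.7409
39.3436 20.5380 7.5574 1.6686
49.4542 28.6168 11.8194 2.9134 0.3049
59.0671 38.4542 18.0491 5.0420 0.5825 0.0000
67.1040 49.4542 26.7251 8.6319 1.1127 0.0000 0.0000
73.8233 59.0671 37.9564 14.5797 2.1253 0.0000 0.0000 0.0000
79.4411 67.1040 49.4542 24.2039 4.0597 0.0000 0.0000 0.0000 0.0000
84.1379 73.8233 59.0671 37.9564 7.7547 0.0000 0.0000 0.0000 0.0000 0.0000

params: Δt=0.16789 u=1.19609 d=0.83606 q=0.47313 e^(-rΔt)=0.99364
t_9 payoffs: 84.1379 73.8233 59.0671 37.9564 7.7547 0.0000 0.0000 0.0000 0.0000 0.0000
t_8: node(8,0) S=28.6489 payoff=79.4411 vs cont=78.7537 → 79.4411 [stop]  node(8,1) S=40.9860 payoff=67.1040 vs cont=66.4166 → 67.1040 [stop]  node(8,2) S=58.6358 payoff=49.4542 vs cont=48.7668 → 49.4542 [stop]  node(8,3) S=83.8861 payoff=24.2039 vs cont=23.5165 → 24.2039 [stop]  node(8,4) S=120.0100 payoff=0.0000 vs cont=4.0597 → 4.0597 [wait]  node(8,5) S=171.6899 payoff=0.0000 vs cont=0.0000 → 0.0000 [wait]  node(8,6) S=245.6247 payoff=0.0000 vs cont=0.0000 → 0.0000 [wait]  node(8,7) S=351.3981 payoff=0.0000 vs cont=0.0000 → 0.0000 [wait]  node(8,8) S=502.7207 payoff=0.0000 vs cont=0.0000 → 0.0000 [wait]  ⇒ S*(8)=83.8861
t_7: node(7,0) S=34.2667 payoff=73.8233 vs cont=73.1359 → 73.8233 [stop]  node(7,1) S=49.0229 payoff=59.0671 vs cont=58.3797 → 59.0671 [stop]  node(7,2) S=70.1336 payoff=37.9564 vs cont=37.2690 → 37.9564 [stop]  node(7,3) S=100.3353 payoff=7.7547 vs cont=14.5797 → 14.5797 [wait]  node(7,4) S=143.5427 payoff=0.0000 vs cont=2.1253 → 2.1253 [wait]  node(7,5) S=205.3565 payoff=0.0000 vs cont=0.0000 → 0.0000 [wait]  node(7,6) S=293.7892 payoff=0.0000 vs cont=0.0000 → 0.0000 [wait]  node(7,7) S=420.3036 payoff=0.0000 vs cont=0.0000 → 0.0000 [wait]  ⇒ S*(7)=70.1336
t_6: node(6,0) S=40.9860 payoff=67.1040 vs cont=66.4166 → 67.1040 [stop]  node(6,1) S=58.6358 payoff=49.4542 vs cont=48.7668 → 49.4542 [stop]  node(6,2) S=83.8861 payoff=24.2039 vs cont=26.7251 → 26.7251 [wait]  node(6,3) S=120.0100 payoff=0.0000 vs cont=8.6319 → 8.6319 [wait]  node(6,4) S=171.6899 payoff=0.0000 vs cont=1.1127 → 1.1127 [wait]  node(6,5) S=245.6247 payoff=0.0000 vs cont=0.0000 → 0.0000 [wait]  node(6,6) S=351.3981 payoff=0.0000 vs cont=0.0000 → 0.0000 [wait]  ⇒ S*(6)=58.6358
t_5: node(5,0) S=49.0229 payoff=59.0671 vs cont=58.3797 → 59.0671 [stop]  node(5,1) S=70.1336 payoff=37.9564 vs cont=38.4542 → 38.4542 [wait]  node(5,2) S=100.3353 payoff=7.7547 vs cont=18.0491 → 18.0491 [wait]  node(5,3) S=143.5427 payoff=0.0000 vs cont=5.0420 → 5.0420 [wait]  node(5,4) S=205.3565 payoff=0.0000 vs cont=0.5825 → 0.5825 [wait]  node(5,5) S=293.7892 payoff=0.0000 vs cont=0.0000 → 0.0000 [wait]  ⇒ S*(5)=49.0229
t_4: node(4,0) S=58.6358 payoff=49.4542 vs cont=49.0009 → 49.4542 [stop]  node(4,1) S=83.8861 payoff=24.2039 vs cont=28.6168 → 28.6168 [wait]  node(4,2) S=120.0100 payoff=0.0000 vs cont=11.8194 → 11.8194 [wait]  node(4,3) S=171.6899 payoff=0.0000 vs cont=2.9134 → 2.9134 [wait]  node(4,4) S=245.6247 payoff=0.0000 vs cont=0.3049 → 0.3049 [wait]  ⇒ S*(4)=58.6358
t_3: node(3,0) S=70.1336 payoff=37.9564 vs cont=39.3436 → 39.3436 [wait]  node(3,1) S=100.3353 payoff=7.7547 vs cont=20.5380 → 20.5380 [wait]  node(3,2) S=143.5427 payoff=0.0000 vs cont=7.5574 → 7.5574 [wait]  node(3,3) S=205.3565 payoff=0.0000 vs cont=1.6686 → 1.6686 [wait]  ⇒ S*(3)=-
t_2: node(2,0) S=83.8861 payoff=24.2039 vs cont=30.2524 → 30.2524 [wait]  node(2,1) S=120.0100 payoff=0.0000 vs cont=14.3049 → 14.3049 [wait]  node(2,2) S=171.6899 payoff=0.0000 vs cont=4.7409 → 4.7409 [wait]  ⇒ S*(2)=-
t_1: node(1,0) S=100.3353 payoff=7.7547 vs cont=22.5627 → 22.5627 [wait]  node(1,1) S=143.5427 payoff=0.0000 vs cont=9.7176 → 9.7176 [wait]  ⇒ S*(1)=-
t_0: node(0,0) S=120.0100 payoff=0.0000 vs cont=16.3805 → 16.3805 [wait]  ⇒ S*(0)=-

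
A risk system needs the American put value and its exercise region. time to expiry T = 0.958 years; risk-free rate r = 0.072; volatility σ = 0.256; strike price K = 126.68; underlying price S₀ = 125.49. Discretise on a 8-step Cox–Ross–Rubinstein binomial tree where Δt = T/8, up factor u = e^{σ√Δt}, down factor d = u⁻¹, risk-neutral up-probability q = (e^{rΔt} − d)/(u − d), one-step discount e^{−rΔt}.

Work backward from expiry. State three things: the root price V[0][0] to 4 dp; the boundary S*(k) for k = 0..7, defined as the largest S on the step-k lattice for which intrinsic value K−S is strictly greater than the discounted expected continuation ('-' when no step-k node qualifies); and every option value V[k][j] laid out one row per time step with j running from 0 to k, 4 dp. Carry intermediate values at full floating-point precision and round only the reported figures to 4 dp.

Δt=0.11975  u=1.09263  d=0.91522  q=0.52668  discount=0.99142
step 8 (expiry): payoffs max(K−S,0) = 64.9038 52.9290 38.6329 21.5656 1.1900 0.0000 0.0000 0.0000 0.0000
step 7: (k=7,j=0): S=67.4985, (K−S)⁺=59.1815, hold=58.0939 ⇒ V=59.1815 exercise | (k=7,j=1): S=80.5826, (K−S)⁺=46.0974, hold=45.0098 ⇒ V=46.0974 exercise | (k=7,j=2): S=96.2030, (K−S)⁺=30.4770, hold=29.3895 ⇒ V=30.4770 exercise | (k=7,j=3): S=114.8512, (K−S)⁺=11.8288, hold=10.7412 ⇒ V=11.8288 exercise | (k=7,j=4): S=137.1143, (K−S)⁺=0.0000, hold=0.5584 ⇒ V=0.5584 continue | (k=7,j=5): S=163.6928, (K−S)⁺=0.0000, hold=0.0000 ⇒ V=0.0000 continue | (k=7,j=6): S=195.4235, (K−S)⁺=0.0000, hold=0.0000 ⇒ V=0.0000 continue | (k=7,j=7): S=233.3049, (K−S)⁺=0.0000, hold=0.0000 ⇒ V=0.0000 continue  boundary S*=114.8512
step 6: (k=6,j=0): S=73.7510, (K−S)⁺=52.9290, hold=51.8415 ⇒ V=52.9290 exercise | (k=6,j=1): S=88.0471, (K−S)⁺=38.6329, hold=37.5454 ⇒ V=38.6329 exercise | (k=6,j=2): S=105.1144, (K−S)⁺=21.5656, hold=20.4781 ⇒ V=21.5656 exercise | (k=6,j=3): S=125.4900, (K−S)⁺=1.1900, hold=5.8424 ⇒ V=5.8424 continue | (k=6,j=4): S=149.8153, (K−S)⁺=0.0000, hold=0.2620 ⇒ V=0.2620 continue | (k=6,j=5): S=178.8559, (K−S)⁺=0.0000, hold=0.0000 ⇒ V=0.0000 continue | (k=6,j=6): S=213.5258, (K−S)⁺=0.0000, hold=0.0000 ⇒ V=0.0000 continue  boundary S*=105.1144
step 5: (k=5,j=0): S=80.5826, (K−S)⁺=46.0974, hold=45.0098 ⇒ V=46.0974 exercise | (k=5,j=1): S=96.2030, (K−S)⁺=30.4770, hold=29.3895 ⇒ V=30.4770 exercise | (k=5,j=2): S=114.8512, (K−S)⁺=11.8288, hold=13.1705 ⇒ V=13.1705 continue | (k=5,j=3): S=137.1143, (K−S)⁺=0.0000, hold=2.8784 ⇒ V=2.8784 continue | (k=5,j=4): S=163.6928, (K−S)⁺=0.0000, hold=0.1230 ⇒ V=0.1230 continue | (k=5,j=5): S=195.4235, (K−S)⁺=0.0000, hold=0.0000 ⇒ V=0.0000 continue  boundary S*=96.2030
step 4: (k=4,j=0): S=88.0471, (K−S)⁺=38.6329, hold=37.5454 ⇒ V=38.6329 exercise | (k=4,j=1): S=105.1144, (K−S)⁺=21.5656, hold=21.1787 ⇒ V=21.5656 exercise | (k=4,j=2): S=125.4900, (K−S)⁺=1.1900, hold=7.6834 ⇒ V=7.6834 continue | (k=4,j=3): S=149.8153, (K−S)⁺=0.0000, hold=1.4149 ⇒ V=1.4149 continue | (k=4,j=4): S=178.8559, (K−S)⁺=0.0000, hold=0.0577 ⇒ V=0.0577 continue  boundary S*=105.1144
step 3: (k=3,j=0): S=96.2030, (K−S)⁺=30.4770, hold=29.3895 ⇒ V=30.4770 exercise | (k=3,j=1): S=114.8512, (K−S)⁺=11.8288, hold=14.1318 ⇒ V=14.1318 continue | (k=3,j=2): S=137.1143, (K−S)⁺=0.0000, hold=4.3443 ⇒ V=4.3443 continue | (k=3,j=3): S=163.6928, (K−S)⁺=0.0000, hold=0.6941 ⇒ V=0.6941 continue  boundary S*=96.2030
step 2: (k=2,j=0): S=105.1144, (K−S)⁺=21.5656, hold=21.6806 ⇒ V=21.6806 continue | (k=2,j=1): S=125.4900, (K−S)⁺=1.1900, hold=8.8999 ⇒ V=8.8999 continue | (k=2,j=2): S=149.8153, (K−S)⁺=0.0000, hold=2.4010 ⇒ V=2.4010 continue  boundary S*=-
step 1: (k=1,j=0): S=114.8512, (K−S)⁺=11.8288, hold=14.8210 ⇒ V=14.8210 continue | (k=1,j=1): S=137.1143, (K−S)⁺=0.0000, hold=5.4301 ⇒ V=5.4301 continue  boundary S*=-
step 0: (k=0,j=0): S=125.4900, (K−S)⁺=1.1900, hold=9.7902 ⇒ V=9.7902 continue  boundary S*=-

price = 9.7902
boundary = - - - 96.2030 105.1144 96.2030 105.1144 114.8512
tree:
9.7902
14.8210 5.4301
21.6806 8.8999 2.4010
30.4770 14.1318 4.3443 0.6941
38.6329 21.5656 7.6834 1.4149 0.0577
46.0974 30.4770 13.1705 2.8784 0.1230 0.0000
52.9290 38.6329 21.5656 5.8424 0.2620 0.0000 0.0000
59.1815 46.0974 30.4770 11.8288 0.5584 0.0000 0.0000 0.0000
64.9038 52.9290 38.6329 21.5656 1.1900 0.0000 0.0000 0.0000 0.0000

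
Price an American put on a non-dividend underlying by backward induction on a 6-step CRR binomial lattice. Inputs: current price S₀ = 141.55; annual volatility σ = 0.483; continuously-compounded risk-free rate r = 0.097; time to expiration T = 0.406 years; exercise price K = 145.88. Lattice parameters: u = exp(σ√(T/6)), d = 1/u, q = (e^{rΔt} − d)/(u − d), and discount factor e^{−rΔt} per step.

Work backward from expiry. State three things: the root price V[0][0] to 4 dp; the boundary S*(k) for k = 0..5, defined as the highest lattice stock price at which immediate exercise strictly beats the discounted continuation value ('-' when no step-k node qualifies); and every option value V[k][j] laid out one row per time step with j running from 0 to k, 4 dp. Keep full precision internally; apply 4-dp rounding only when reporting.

price = 17.3479
boundary = - - - 97.0986 110.0978 124.8373
tree:
17.3479
25.5120 9.2421
36.1225 15.0168 3.4682
48.7814 23.6766 6.3737 0.5475
60.2457 35.7822 11.6302 1.0909 0.0000
70.3565 48.7814 21.0427 2.1733 0.0000 0.0000
79.2735 60.2457 35.7822 4.3300 0.0000 0.0000 0.0000

Δt=0.06767  u=1.13388  d=0.88193  q=0.49477  discount=0.99346
step 6 (expiry): payoffs max(K−S,0) = 79.2735 60.2457 35.7822 4.3300 0.0000 0.0000 0.0000
step 5: (k=5,j=0): S=75.5235, (K−S)⁺=70.3565, hold=69.4022 ⇒ V=70.3565 exercise | (k=5,j=1): S=97.0986, (K−S)⁺=48.7814, hold=47.8270 ⇒ V=48.7814 exercise | (k=5,j=2): S=124.8373, (K−S)⁺=21.0427, hold=20.0884 ⇒ V=21.0427 exercise | (k=5,j=3): S=160.5002, (K−S)⁺=0.0000, hold=2.1733 ⇒ V=2.1733 continue | (k=5,j=4): S=206.3510, (K−S)⁺=0.0000, hold=0.0000 ⇒ V=0.0000 continue | (k=5,j=5): S=265.3003, (K−S)⁺=0.0000, hold=0.0000 ⇒ V=0.0000 continue  boundary S*=124.8373
step 4: (k=4,j=0): S=85.6343, (K−S)⁺=60.2457, hold=59.2914 ⇒ V=60.2457 exercise | (k=4,j=1): S=110.0978, (K−S)⁺=35.7822, hold=34.8278 ⇒ V=35.7822 exercise | (k=4,j=2): S=141.5500, (K−S)⁺=4.3300, hold=11.6302 ⇒ V=11.6302 continue | (k=4,j=3): S=181.9873, (K−S)⁺=0.0000, hold=1.0909 ⇒ V=1.0909 continue | (k=4,j=4): S=233.9765, (K−S)⁺=0.0000, hold=0.0000 ⇒ V=0.0000 continue  boundary S*=110.0978
step 3: (k=3,j=0): S=97.0986, (K−S)⁺=48.7814, hold=47.8270 ⇒ V=48.7814 exercise | (k=3,j=1): S=124.8373, (K−S)⁺=21.0427, hold=23.6766 ⇒ V=23.6766 continue | (k=3,j=2): S=160.5002, (K−S)⁺=0.0000, hold=6.3737 ⇒ V=6.3737 continue | (k=3,j=3): S=206.3510, (K−S)⁺=0.0000, hold=0.5475 ⇒ V=0.5475 continue  boundary S*=97.0986
step 2: (k=2,j=0): S=110.0978, (K−S)⁺=35.7822, hold=36.1225 ⇒ V=36.1225 continue | (k=2,j=1): S=141.5500, (K−S)⁺=4.3300, hold=15.0168 ⇒ V=15.0168 continue | (k=2,j=2): S=181.9873, (K−S)⁺=0.0000, hold=3.4682 ⇒ V=3.4682 continue  boundary S*=-
step 1: (k=1,j=0): S=124.8373, (K−S)⁺=21.0427, hold=25.5120 ⇒ V=25.5120 continue | (k=1,j=1): S=160.5002, (K−S)⁺=0.0000, hold=9.2421 ⇒ V=9.2421 continue  boundary S*=-
step 0: (k=0,j=0): S=141.5500, (K−S)⁺=4.3300, hold=17.3479 ⇒ V=17.3479 continue  boundary S*=-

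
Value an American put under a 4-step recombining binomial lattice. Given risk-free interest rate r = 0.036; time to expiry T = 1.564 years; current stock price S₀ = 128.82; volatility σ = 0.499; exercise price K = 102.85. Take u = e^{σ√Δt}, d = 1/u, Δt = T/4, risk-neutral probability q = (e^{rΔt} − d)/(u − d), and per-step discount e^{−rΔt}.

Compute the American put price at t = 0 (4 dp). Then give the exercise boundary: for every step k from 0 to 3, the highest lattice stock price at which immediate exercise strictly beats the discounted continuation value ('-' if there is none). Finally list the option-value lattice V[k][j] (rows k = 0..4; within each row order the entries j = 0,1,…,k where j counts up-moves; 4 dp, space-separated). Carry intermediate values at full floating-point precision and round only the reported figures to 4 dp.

params: Δt=0.39100 u=1.36619 d=0.73196 q=0.44497 e^(-rΔt)=0.98602
t_4 payoffs: 65.8722 33.8320 0.0000 0.0000 0.0000
t_3: node(3,0) S=50.5186 payoff=52.3314 vs cont=50.8938 → 52.3314 [stop]  node(3,1) S=94.2915 payoff=8.5585 vs cont=18.5153 → 18.5153 [wait]  node(3,2) S=175.9924 payoff=0.0000 vs cont=0.0000 → 0.0000 [wait]  node(3,3) S=328.4846 payoff=0.0000 vs cont=0.0000 → 0.0000 [wait]  ⇒ S*(3)=50.5186
t_2: node(2,0) S=69.0180 payoff=33.8320 vs cont=36.7630 → 36.7630 [wait]  node(2,1) S=128.8200 payoff=0.0000 vs cont=10.1329 → 10.1329 [wait]  node(2,2) S=240.4388 payoff=0.0000 vs cont=0.0000 → 0.0000 [wait]  ⇒ S*(2)=-
t_1: node(1,0) S=94.2915 payoff=8.5585 vs cont=24.5651 → 24.5651 [wait]  node(1,1) S=175.9924 payoff=0.0000 vs cont=5.5454 → 5.5454 [wait]  ⇒ S*(1)=-
t_0: node(0,0) S=128.8200 payoff=0.0000 vs cont=15.8768 → 15.8768 [wait]  ⇒ S*(0)=-

price = 15.8768
boundary = - - - 50.5186
tree:
15.8768
24.5651 5.5454
36.7630 10.1329 0.0000
52.3314 18.5153 0.0000 0.0000
65.8722 33.8320 0.0000 0.0000 0.0000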